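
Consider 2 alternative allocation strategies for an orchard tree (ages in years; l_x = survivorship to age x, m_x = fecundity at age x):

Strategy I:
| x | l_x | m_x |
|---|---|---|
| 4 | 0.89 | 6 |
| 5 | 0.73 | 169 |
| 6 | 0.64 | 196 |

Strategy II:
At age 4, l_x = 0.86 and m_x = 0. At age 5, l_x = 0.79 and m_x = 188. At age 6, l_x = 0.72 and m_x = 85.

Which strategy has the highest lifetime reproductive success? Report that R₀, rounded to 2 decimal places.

254.15

Strategy I: R₀ = 0.89×6 + 0.73×169 + 0.64×196 = 254.1500
Strategy II: R₀ = 0.86×0 + 0.79×188 + 0.72×85 = 209.7200
Highest R₀: strategy I with 254.1500.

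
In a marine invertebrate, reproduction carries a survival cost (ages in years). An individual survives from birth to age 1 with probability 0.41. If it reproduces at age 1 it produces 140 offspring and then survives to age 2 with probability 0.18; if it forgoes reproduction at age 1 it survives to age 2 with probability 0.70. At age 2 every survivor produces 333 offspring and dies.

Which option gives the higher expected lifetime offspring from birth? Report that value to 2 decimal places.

95.57

breed at age 1: R₀ = 0.41 × (140 + 0.18 × 333) = 0.41 × 199.9400 = 81.9754
delay to age 2: R₀ = 0.41 × (0.70 × 333) = 0.41 × 233.1000 = 95.5710
Higher: delay to age 2 (95.5710).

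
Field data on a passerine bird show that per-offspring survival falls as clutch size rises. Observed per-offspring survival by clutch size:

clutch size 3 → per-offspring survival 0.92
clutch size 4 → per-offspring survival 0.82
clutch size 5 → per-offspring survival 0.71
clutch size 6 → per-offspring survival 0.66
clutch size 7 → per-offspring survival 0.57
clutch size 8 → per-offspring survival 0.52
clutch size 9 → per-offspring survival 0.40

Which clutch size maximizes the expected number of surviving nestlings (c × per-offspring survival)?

Expected surviving nestlings = c × s(c):
  c=3: 3 × 0.92 = 2.760
  c=4: 4 × 0.82 = 3.280
  c=5: 5 × 0.71 = 3.550
  c=6: 6 × 0.66 = 3.960
  c=7: 7 × 0.57 = 3.990
  c=8: 8 × 0.52 = 4.160
  c=9: 9 × 0.40 = 3.600
Maximum at c = 8 (4.160 surviving nestlings).

8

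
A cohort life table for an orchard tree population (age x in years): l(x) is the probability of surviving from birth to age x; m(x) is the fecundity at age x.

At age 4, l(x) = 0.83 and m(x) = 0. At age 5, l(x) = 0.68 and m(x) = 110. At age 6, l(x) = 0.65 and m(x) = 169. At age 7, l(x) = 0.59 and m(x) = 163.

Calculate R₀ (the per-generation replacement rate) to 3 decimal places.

R₀ = Σ l(x) m(x):
  age 4: 0.83 × 0 = 0.0000
  age 5: 0.68 × 110 = 74.8000
  age 6: 0.65 × 169 = 109.8500
  age 7: 0.59 × 163 = 96.1700
R₀ = 0.0000 + 74.8000 + 109.8500 + 96.1700 = 280.8200

280.820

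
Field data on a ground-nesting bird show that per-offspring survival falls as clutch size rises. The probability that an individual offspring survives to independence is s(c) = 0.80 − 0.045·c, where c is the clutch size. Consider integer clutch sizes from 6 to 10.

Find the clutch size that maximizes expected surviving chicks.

Expected surviving chicks = c × s(c):
  c=6: 6 × 0.530 = 3.180
  c=7: 7 × 0.485 = 3.395
  c=8: 8 × 0.440 = 3.520
  c=9: 9 × 0.395 = 3.555
  c=10: 10 × 0.350 = 3.500
Maximum at c = 9 (3.555 surviving chicks).

9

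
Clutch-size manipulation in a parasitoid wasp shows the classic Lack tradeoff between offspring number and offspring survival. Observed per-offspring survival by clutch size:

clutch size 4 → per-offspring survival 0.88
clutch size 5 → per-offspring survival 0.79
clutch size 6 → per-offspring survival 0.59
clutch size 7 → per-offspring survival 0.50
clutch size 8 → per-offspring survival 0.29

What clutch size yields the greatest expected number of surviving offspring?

5

Expected surviving offspring = c × s(c):
  c=4: 4 × 0.88 = 3.520
  c=5: 5 × 0.79 = 3.950
  c=6: 6 × 0.59 = 3.540
  c=7: 7 × 0.50 = 3.500
  c=8: 8 × 0.29 = 2.320
Maximum at c = 5 (3.950 surviving offspring).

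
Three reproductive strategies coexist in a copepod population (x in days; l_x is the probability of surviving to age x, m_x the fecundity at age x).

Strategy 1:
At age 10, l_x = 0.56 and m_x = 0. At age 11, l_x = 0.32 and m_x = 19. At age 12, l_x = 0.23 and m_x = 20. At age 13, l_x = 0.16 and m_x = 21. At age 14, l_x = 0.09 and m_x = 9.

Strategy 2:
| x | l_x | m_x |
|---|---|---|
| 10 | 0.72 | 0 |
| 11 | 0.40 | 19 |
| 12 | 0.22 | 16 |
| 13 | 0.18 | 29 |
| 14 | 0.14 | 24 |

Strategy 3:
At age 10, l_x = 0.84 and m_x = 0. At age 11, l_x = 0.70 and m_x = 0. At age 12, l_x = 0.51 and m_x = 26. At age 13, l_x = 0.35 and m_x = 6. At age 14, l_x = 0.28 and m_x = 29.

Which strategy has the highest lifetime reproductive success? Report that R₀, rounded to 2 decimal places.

23.48

Strategy 1: R₀ = 0.56×0 + 0.32×19 + 0.23×20 + 0.16×21 + 0.09×9 = 14.8500
Strategy 2: R₀ = 0.72×0 + 0.40×19 + 0.22×16 + 0.18×29 + 0.14×24 = 19.7000
Strategy 3: R₀ = 0.84×0 + 0.70×0 + 0.51×26 + 0.35×6 + 0.28×29 = 23.4800
Highest R₀: strategy 3 with 23.4800.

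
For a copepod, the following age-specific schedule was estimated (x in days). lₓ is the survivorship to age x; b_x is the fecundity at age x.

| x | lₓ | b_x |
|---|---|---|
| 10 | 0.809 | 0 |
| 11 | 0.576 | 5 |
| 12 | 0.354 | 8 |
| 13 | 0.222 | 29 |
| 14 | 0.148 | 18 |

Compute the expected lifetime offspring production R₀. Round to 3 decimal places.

14.814

R₀ = Σ lₓ b_x:
  age 10: 0.809 × 0 = 0.0000
  age 11: 0.576 × 5 = 2.8800
  age 12: 0.354 × 8 = 2.8320
  age 13: 0.222 × 29 = 6.4380
  age 14: 0.148 × 18 = 2.6640
R₀ = 0.0000 + 2.8800 + 2.8320 + 6.4380 + 2.6640 = 14.8140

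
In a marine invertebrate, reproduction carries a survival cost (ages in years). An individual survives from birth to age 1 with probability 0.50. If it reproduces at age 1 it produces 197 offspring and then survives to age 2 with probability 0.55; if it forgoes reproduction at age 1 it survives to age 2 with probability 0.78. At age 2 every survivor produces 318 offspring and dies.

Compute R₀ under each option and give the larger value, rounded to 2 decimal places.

breed at age 1: R₀ = 0.50 × (197 + 0.55 × 318) = 0.50 × 371.9000 = 185.9500
delay to age 2: R₀ = 0.50 × (0.78 × 318) = 0.50 × 248.0400 = 124.0200
Higher: breed at age 1 (185.9500).

185.95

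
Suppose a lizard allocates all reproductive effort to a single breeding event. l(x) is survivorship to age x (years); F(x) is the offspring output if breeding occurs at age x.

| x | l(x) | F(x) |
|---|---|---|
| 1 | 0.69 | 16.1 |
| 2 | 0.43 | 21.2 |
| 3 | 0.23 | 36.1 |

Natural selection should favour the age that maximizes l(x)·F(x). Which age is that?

1

Expected offspring if breeding at age x = l(x) × F(x):
  age 1: 0.69 × 16.1 = 11.109
  age 2: 0.43 × 21.2 = 9.116
  age 3: 0.23 × 36.1 = 8.303
Maximum at age 1 (11.109).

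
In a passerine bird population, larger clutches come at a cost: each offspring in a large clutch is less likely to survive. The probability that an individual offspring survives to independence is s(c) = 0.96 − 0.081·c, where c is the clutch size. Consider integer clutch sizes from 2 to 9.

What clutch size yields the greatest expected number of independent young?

6

Expected independent young = c × s(c):
  c=2: 2 × 0.798 = 1.596
  c=3: 3 × 0.717 = 2.151
  c=4: 4 × 0.636 = 2.544
  c=5: 5 × 0.555 = 2.775
  c=6: 6 × 0.474 = 2.844
  c=7: 7 × 0.393 = 2.751
  c=8: 8 × 0.312 = 2.496
  c=9: 9 × 0.231 = 2.079
Maximum at c = 6 (2.844 independent young).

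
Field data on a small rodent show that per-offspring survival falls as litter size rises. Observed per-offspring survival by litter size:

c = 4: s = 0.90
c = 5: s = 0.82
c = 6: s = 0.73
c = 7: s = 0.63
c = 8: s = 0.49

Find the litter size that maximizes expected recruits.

Expected recruits = c × s(c):
  c=4: 4 × 0.90 = 3.600
  c=5: 5 × 0.82 = 4.100
  c=6: 6 × 0.73 = 4.380
  c=7: 7 × 0.63 = 4.410
  c=8: 8 × 0.49 = 3.920
Maximum at c = 7 (4.410 recruits).

7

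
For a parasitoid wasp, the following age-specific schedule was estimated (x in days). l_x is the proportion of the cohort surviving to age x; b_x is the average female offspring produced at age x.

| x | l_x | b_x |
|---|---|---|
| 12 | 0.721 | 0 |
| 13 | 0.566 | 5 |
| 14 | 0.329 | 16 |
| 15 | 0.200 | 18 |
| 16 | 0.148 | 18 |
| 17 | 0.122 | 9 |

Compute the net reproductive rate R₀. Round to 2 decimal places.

R₀ = Σ l_x b_x:
  age 12: 0.721 × 0 = 0.0000
  age 13: 0.566 × 5 = 2.8300
  age 14: 0.329 × 16 = 5.2640
  age 15: 0.200 × 18 = 3.6000
  age 16: 0.148 × 18 = 2.6640
  age 17: 0.122 × 9 = 1.0980
R₀ = 0.0000 + 2.8300 + 5.2640 + 3.6000 + 2.6640 + 1.0980 = 15.4560

15.46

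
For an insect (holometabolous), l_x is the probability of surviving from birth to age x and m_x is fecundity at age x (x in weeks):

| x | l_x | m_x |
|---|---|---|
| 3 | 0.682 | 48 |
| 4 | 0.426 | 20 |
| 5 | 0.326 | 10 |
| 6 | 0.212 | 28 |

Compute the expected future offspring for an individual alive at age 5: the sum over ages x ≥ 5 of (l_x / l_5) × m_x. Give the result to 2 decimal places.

28.21

l_5 = 0.326. Conditional survival from age 5 to x is l_x / l_5.
  x=5: (0.326/0.326) × 10 = 10.0000
  x=6: (0.212/0.326) × 28 = 18.2086
Sum = 10.0000 + 18.2086 = 28.2086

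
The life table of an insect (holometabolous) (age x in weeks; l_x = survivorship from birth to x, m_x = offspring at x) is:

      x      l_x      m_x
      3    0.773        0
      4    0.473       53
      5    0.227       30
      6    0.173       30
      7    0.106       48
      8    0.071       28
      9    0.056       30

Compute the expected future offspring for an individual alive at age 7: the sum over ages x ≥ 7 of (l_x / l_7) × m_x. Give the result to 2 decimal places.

l_7 = 0.106. Conditional survival from age 7 to x is l_x / l_7.
  x=7: (0.106/0.106) × 48 = 48.0000
  x=8: (0.071/0.106) × 28 = 18.7547
  x=9: (0.056/0.106) × 30 = 15.8491
Sum = 48.0000 + 18.7547 + 15.8491 = 82.6038

82.60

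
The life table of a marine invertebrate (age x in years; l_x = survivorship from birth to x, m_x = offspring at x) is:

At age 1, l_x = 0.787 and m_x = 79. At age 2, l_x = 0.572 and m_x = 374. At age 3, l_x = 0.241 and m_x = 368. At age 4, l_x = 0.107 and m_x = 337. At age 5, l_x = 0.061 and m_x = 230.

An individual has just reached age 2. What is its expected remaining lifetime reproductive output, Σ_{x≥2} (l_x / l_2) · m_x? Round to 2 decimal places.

l_2 = 0.572. Conditional survival from age 2 to x is l_x / l_2.
  x=2: (0.572/0.572) × 374 = 374.0000
  x=3: (0.241/0.572) × 368 = 155.0490
  x=4: (0.107/0.572) × 337 = 63.0402
  x=5: (0.061/0.572) × 230 = 24.5280
Sum = 374.0000 + 155.0490 + 63.0402 + 24.5280 = 616.6171

616.62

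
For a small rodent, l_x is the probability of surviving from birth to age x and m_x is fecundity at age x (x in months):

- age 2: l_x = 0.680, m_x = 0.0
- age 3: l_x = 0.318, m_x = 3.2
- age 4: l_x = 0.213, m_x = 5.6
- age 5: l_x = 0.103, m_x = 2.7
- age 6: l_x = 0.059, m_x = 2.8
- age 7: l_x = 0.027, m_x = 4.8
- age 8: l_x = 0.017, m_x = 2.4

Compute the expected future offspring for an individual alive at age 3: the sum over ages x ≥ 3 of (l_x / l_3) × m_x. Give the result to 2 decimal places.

l_3 = 0.318. Conditional survival from age 3 to x is l_x / l_3.
  x=3: (0.318/0.318) × 3.2 = 3.2000
  x=4: (0.213/0.318) × 5.6 = 3.7509
  x=5: (0.103/0.318) × 2.7 = 0.8745
  x=6: (0.059/0.318) × 2.8 = 0.5195
  x=7: (0.027/0.318) × 4.8 = 0.4075
  x=8: (0.017/0.318) × 2.4 = 0.1283
Sum = 3.2000 + 3.7509 + 0.8745 + 0.5195 + 0.4075 + 0.1283 = 8.8808

8.88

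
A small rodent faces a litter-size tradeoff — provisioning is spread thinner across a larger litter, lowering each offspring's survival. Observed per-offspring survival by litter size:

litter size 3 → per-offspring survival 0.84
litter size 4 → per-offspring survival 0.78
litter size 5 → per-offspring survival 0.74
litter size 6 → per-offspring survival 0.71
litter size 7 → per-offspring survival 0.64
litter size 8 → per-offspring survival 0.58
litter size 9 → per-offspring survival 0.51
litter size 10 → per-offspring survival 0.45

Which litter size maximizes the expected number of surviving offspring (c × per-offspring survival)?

8

Expected surviving offspring = c × s(c):
  c=3: 3 × 0.84 = 2.520
  c=4: 4 × 0.78 = 3.120
  c=5: 5 × 0.74 = 3.700
  c=6: 6 × 0.71 = 4.260
  c=7: 7 × 0.64 = 4.480
  c=8: 8 × 0.58 = 4.640
  c=9: 9 × 0.51 = 4.590
  c=10: 10 × 0.45 = 4.500
Maximum at c = 8 (4.640 surviving offspring).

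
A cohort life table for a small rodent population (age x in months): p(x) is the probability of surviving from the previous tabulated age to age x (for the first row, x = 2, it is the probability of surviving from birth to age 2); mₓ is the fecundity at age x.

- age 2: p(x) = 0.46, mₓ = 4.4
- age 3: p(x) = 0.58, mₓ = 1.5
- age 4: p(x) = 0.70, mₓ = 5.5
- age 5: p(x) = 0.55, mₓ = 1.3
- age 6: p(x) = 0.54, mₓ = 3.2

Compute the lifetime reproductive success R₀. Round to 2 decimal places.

Survivorship from birth: l_x = p_2·p_3·…·p_x.
  l_2 = 0.46000
  l_3 = 0.26680
  l_4 = 0.18676
  l_5 = 0.10272
  l_6 = 0.05547
R₀ = Σ l_x mₓ:
  age 2: 0.46000 × 4.4 = 2.0240
  age 3: 0.26680 × 1.5 = 0.4002
  age 4: 0.18676 × 5.5 = 1.0272
  age 5: 0.10272 × 1.3 = 0.1335
  age 6: 0.05547 × 3.2 = 0.1775
R₀ = 2.0240 + 0.4002 + 1.0272 + 0.1335 + 0.1775 = 3.7624

3.76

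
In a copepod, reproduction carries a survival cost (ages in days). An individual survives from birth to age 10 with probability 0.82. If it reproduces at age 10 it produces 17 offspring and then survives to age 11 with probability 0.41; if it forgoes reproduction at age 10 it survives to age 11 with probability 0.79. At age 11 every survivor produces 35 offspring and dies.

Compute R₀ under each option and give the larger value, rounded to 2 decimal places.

breed at age 10: R₀ = 0.82 × (17 + 0.41 × 35) = 0.82 × 31.3500 = 25.7070
delay to age 11: R₀ = 0.82 × (0.79 × 35) = 0.82 × 27.6500 = 22.6730
Higher: breed at age 10 (25.7070).

25.71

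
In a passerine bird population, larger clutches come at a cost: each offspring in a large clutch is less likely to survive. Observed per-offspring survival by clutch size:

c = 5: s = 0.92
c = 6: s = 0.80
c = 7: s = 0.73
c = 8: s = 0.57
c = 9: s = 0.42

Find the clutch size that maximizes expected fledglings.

Expected fledglings = c × s(c):
  c=5: 5 × 0.92 = 4.600
  c=6: 6 × 0.80 = 4.800
  c=7: 7 × 0.73 = 5.110
  c=8: 8 × 0.57 = 4.560
  c=9: 9 × 0.42 = 3.780
Maximum at c = 7 (5.110 fledglings).

7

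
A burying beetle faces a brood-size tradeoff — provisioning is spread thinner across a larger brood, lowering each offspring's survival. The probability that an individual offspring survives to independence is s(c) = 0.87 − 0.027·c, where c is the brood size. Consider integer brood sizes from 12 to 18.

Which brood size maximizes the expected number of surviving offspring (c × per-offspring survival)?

16

Expected surviving offspring = c × s(c):
  c=12: 12 × 0.546 = 6.552
  c=13: 13 × 0.519 = 6.747
  c=14: 14 × 0.492 = 6.888
  c=15: 15 × 0.465 = 6.975
  c=16: 16 × 0.438 = 7.008
  c=17: 17 × 0.411 = 6.987
  c=18: 18 × 0.384 = 6.912
Maximum at c = 16 (7.008 surviving offspring).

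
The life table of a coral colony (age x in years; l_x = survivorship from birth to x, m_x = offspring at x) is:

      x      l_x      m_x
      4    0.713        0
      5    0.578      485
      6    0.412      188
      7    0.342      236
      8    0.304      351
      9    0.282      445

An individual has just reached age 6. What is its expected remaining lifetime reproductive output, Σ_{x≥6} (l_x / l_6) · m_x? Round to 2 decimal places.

947.48

l_6 = 0.412. Conditional survival from age 6 to x is l_x / l_6.
  x=6: (0.412/0.412) × 188 = 188.0000
  x=7: (0.342/0.412) × 236 = 195.9029
  x=8: (0.304/0.412) × 351 = 258.9903
  x=9: (0.282/0.412) × 445 = 304.5874
Sum = 188.0000 + 195.9029 + 258.9903 + 304.5874 = 947.4806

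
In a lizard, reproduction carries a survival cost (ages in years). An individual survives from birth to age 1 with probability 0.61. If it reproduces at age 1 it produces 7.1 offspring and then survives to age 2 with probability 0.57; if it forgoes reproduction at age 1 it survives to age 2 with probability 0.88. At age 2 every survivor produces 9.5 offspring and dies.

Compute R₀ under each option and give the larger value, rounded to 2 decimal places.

7.63

breed at age 1: R₀ = 0.61 × (7.1 + 0.57 × 9.5) = 0.61 × 12.5150 = 7.6341
delay to age 2: R₀ = 0.61 × (0.88 × 9.5) = 0.61 × 8.3600 = 5.0996
Higher: breed at age 1 (7.6341).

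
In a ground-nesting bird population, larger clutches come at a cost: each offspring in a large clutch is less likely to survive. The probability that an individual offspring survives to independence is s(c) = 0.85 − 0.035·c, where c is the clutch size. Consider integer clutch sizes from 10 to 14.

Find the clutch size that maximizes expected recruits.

Expected recruits = c × s(c):
  c=10: 10 × 0.500 = 5.000
  c=11: 11 × 0.465 = 5.115
  c=12: 12 × 0.430 = 5.160
  c=13: 13 × 0.395 = 5.135
  c=14: 14 × 0.360 = 5.040
Maximum at c = 12 (5.160 recruits).

12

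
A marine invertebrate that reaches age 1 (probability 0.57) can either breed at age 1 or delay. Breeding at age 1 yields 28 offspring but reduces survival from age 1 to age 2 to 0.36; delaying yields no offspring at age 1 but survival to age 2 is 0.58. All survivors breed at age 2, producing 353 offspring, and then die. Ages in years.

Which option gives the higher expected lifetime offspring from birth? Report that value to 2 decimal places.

116.70

breed at age 1: R₀ = 0.57 × (28 + 0.36 × 353) = 0.57 × 155.0800 = 88.3956
delay to age 2: R₀ = 0.57 × (0.58 × 353) = 0.57 × 204.7400 = 116.7018
Higher: delay to age 2 (116.7018).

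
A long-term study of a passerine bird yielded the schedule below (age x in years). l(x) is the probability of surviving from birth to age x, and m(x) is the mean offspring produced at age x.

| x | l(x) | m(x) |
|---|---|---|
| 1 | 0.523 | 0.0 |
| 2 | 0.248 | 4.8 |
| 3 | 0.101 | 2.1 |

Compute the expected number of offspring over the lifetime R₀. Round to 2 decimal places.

R₀ = Σ l(x) m(x):
  age 1: 0.523 × 0.0 = 0.0000
  age 2: 0.248 × 4.8 = 1.1904
  age 3: 0.101 × 2.1 = 0.2121
R₀ = 0.0000 + 1.1904 + 0.2121 = 1.4025

1.40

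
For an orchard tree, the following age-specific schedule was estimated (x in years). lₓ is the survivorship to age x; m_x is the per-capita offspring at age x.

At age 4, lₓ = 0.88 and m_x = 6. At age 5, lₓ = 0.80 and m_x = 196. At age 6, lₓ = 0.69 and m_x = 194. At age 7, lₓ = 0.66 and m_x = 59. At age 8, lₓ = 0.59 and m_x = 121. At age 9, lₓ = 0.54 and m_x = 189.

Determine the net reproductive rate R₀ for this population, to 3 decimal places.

R₀ = Σ lₓ m_x:
  age 4: 0.88 × 6 = 5.2800
  age 5: 0.80 × 196 = 156.8000
  age 6: 0.69 × 194 = 133.8600
  age 7: 0.66 × 59 = 38.9400
  age 8: 0.59 × 121 = 71.3900
  age 9: 0.54 × 189 = 102.0600
R₀ = 5.2800 + 156.8000 + 133.8600 + 38.9400 + 71.3900 + 102.0600 = 508.3300

508.330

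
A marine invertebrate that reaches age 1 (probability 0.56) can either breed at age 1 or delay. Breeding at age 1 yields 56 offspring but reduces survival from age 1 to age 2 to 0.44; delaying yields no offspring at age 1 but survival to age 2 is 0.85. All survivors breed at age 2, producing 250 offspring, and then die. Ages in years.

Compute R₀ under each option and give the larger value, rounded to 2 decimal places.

119.00

breed at age 1: R₀ = 0.56 × (56 + 0.44 × 250) = 0.56 × 166.0000 = 92.9600
delay to age 2: R₀ = 0.56 × (0.85 × 250) = 0.56 × 212.5000 = 119.0000
Higher: delay to age 2 (119.0000).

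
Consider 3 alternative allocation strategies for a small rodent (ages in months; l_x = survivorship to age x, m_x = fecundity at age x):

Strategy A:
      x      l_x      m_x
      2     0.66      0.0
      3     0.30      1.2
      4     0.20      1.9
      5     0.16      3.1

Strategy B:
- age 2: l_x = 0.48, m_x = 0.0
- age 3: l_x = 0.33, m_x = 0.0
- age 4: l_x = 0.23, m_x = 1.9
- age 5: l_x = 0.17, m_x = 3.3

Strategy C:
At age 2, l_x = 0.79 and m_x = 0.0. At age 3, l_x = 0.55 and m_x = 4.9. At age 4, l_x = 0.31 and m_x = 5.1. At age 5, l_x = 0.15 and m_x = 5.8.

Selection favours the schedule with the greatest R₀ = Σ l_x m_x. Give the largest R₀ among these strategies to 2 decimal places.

5.15

Strategy A: R₀ = 0.66×0.0 + 0.30×1.2 + 0.20×1.9 + 0.16×3.1 = 1.2360
Strategy B: R₀ = 0.48×0.0 + 0.33×0.0 + 0.23×1.9 + 0.17×3.3 = 0.9980
Strategy C: R₀ = 0.79×0.0 + 0.55×4.9 + 0.31×5.1 + 0.15×5.8 = 5.1460
Highest R₀: strategy C with 5.1460.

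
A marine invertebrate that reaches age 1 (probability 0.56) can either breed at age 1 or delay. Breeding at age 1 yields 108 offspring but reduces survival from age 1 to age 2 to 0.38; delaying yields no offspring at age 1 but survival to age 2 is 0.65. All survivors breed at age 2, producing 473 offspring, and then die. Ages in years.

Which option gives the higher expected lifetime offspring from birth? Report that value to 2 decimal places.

172.17

breed at age 1: R₀ = 0.56 × (108 + 0.38 × 473) = 0.56 × 287.7400 = 161.1344
delay to age 2: R₀ = 0.56 × (0.65 × 473) = 0.56 × 307.4500 = 172.1720
Higher: delay to age 2 (172.1720).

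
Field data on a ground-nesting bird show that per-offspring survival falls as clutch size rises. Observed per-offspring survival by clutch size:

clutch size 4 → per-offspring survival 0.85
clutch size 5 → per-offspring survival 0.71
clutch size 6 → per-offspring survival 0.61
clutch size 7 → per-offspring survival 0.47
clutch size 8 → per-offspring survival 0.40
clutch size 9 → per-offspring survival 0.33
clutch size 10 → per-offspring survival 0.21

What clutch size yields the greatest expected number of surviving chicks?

6

Expected surviving chicks = c × s(c):
  c=4: 4 × 0.85 = 3.400
  c=5: 5 × 0.71 = 3.550
  c=6: 6 × 0.61 = 3.660
  c=7: 7 × 0.47 = 3.290
  c=8: 8 × 0.40 = 3.200
  c=9: 9 × 0.33 = 2.970
  c=10: 10 × 0.21 = 2.100
Maximum at c = 6 (3.660 surviving chicks).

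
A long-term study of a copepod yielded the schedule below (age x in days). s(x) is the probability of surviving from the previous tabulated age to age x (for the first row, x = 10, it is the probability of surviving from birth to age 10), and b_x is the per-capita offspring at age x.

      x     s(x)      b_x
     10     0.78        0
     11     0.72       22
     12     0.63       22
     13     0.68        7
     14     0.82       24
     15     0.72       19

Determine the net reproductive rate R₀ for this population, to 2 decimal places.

29.26

Survivorship from birth: l_x = s_10·s_11·…·s_x.
  l_10 = 0.78000
  l_11 = 0.56160
  l_12 = 0.35381
  l_13 = 0.24059
  l_14 = 0.19728
  l_15 = 0.14204
R₀ = Σ l_x b_x:
  age 10: 0.78000 × 0 = 0.0000
  age 11: 0.56160 × 22 = 12.3552
  age 12: 0.35381 × 22 = 7.7838
  age 13: 0.24059 × 7 = 1.6841
  age 14: 0.19728 × 24 = 4.7347
  age 15: 0.14204 × 19 = 2.6988
R₀ = 0.0000 + 12.3552 + 7.7838 + 1.6841 + 4.7347 + 2.6988 = 29.2566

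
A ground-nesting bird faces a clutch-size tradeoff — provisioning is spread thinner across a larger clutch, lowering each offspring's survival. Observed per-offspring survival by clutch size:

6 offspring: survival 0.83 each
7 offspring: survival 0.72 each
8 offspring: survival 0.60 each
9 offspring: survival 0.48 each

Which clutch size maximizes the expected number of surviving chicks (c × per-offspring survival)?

7

Expected surviving chicks = c × s(c):
  c=6: 6 × 0.83 = 4.980
  c=7: 7 × 0.72 = 5.040
  c=8: 8 × 0.60 = 4.800
  c=9: 9 × 0.48 = 4.320
Maximum at c = 7 (5.040 surviving chicks).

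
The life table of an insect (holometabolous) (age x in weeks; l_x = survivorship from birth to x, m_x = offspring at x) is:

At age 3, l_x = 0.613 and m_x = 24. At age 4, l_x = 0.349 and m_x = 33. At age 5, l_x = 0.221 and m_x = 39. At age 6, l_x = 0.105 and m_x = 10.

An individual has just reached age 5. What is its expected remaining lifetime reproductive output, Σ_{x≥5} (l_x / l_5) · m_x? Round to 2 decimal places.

43.75

l_5 = 0.221. Conditional survival from age 5 to x is l_x / l_5.
  x=5: (0.221/0.221) × 39 = 39.0000
  x=6: (0.105/0.221) × 10 = 4.7511
Sum = 39.0000 + 4.7511 = 43.7511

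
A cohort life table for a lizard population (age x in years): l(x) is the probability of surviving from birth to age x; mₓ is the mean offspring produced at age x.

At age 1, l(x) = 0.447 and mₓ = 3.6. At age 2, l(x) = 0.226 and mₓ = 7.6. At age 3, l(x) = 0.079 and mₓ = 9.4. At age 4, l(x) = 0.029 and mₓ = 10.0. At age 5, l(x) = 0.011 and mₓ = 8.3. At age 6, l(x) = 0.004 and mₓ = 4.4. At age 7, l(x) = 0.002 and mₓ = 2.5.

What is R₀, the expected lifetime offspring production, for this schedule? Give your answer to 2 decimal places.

R₀ = Σ l(x) mₓ:
  age 1: 0.447 × 3.6 = 1.6092
  age 2: 0.226 × 7.6 = 1.7176
  age 3: 0.079 × 9.4 = 0.7426
  age 4: 0.029 × 10.0 = 0.2900
  age 5: 0.011 × 8.3 = 0.0913
  age 6: 0.004 × 4.4 = 0.0176
  age 7: 0.002 × 2.5 = 0.0050
R₀ = 1.6092 + 1.7176 + 0.7426 + 0.2900 + 0.0913 + 0.0176 + 0.0050 = 4.4733

4.47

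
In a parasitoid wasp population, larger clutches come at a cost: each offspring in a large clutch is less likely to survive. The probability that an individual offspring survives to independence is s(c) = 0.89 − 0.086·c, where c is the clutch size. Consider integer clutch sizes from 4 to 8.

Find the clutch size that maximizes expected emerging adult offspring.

5

Expected emerging adult offspring = c × s(c):
  c=4: 4 × 0.546 = 2.184
  c=5: 5 × 0.460 = 2.300
  c=6: 6 × 0.374 = 2.244
  c=7: 7 × 0.288 = 2.016
  c=8: 8 × 0.202 = 1.616
Maximum at c = 5 (2.300 emerging adult offspring).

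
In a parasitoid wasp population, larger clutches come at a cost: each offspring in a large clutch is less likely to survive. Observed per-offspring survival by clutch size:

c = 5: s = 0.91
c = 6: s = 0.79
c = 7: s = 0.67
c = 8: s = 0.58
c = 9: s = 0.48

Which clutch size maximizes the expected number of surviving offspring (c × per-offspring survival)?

Expected surviving offspring = c × s(c):
  c=5: 5 × 0.91 = 4.550
  c=6: 6 × 0.79 = 4.740
  c=7: 7 × 0.67 = 4.690
  c=8: 8 × 0.58 = 4.640
  c=9: 9 × 0.48 = 4.320
Maximum at c = 6 (4.740 surviving offspring).

6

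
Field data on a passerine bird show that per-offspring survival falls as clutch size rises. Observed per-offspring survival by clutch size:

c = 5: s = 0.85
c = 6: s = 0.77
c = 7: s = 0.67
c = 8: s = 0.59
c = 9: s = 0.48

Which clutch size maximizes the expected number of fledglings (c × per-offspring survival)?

Expected fledglings = c × s(c):
  c=5: 5 × 0.85 = 4.250
  c=6: 6 × 0.77 = 4.620
  c=7: 7 × 0.67 = 4.690
  c=8: 8 × 0.59 = 4.720
  c=9: 9 × 0.48 = 4.320
Maximum at c = 8 (4.720 fledglings).

8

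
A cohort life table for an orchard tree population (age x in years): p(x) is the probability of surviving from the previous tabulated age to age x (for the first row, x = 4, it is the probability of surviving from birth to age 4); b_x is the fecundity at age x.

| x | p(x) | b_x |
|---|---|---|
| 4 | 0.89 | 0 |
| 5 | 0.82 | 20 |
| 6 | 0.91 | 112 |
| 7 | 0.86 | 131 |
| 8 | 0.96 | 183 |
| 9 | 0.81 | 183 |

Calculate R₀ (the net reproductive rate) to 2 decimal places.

345.41

Survivorship from birth: l_x = p_4·p_5·…·p_x.
  l_4 = 0.89000
  l_5 = 0.72980
  l_6 = 0.66412
  l_7 = 0.57114
  l_8 = 0.54830
  l_9 = 0.44412
R₀ = Σ l_x b_x:
  age 4: 0.89000 × 0 = 0.0000
  age 5: 0.72980 × 20 = 14.5960
  age 6: 0.66412 × 112 = 74.3814
  age 7: 0.57114 × 131 = 74.8193
  age 8: 0.54830 × 183 = 100.3389
  age 9: 0.44412 × 183 = 81.2740
R₀ = 0.0000 + 14.5960 + 74.3814 + 74.8193 + 100.3389 + 81.2740 = 345.4096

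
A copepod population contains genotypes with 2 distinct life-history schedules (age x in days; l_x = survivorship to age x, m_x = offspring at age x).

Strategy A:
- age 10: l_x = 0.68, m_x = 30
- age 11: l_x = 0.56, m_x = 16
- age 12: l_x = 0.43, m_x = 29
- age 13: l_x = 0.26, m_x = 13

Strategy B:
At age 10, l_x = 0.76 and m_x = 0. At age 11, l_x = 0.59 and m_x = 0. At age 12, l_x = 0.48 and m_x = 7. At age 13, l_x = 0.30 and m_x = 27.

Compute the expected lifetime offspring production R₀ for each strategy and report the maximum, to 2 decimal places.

45.21

Strategy A: R₀ = 0.68×30 + 0.56×16 + 0.43×29 + 0.26×13 = 45.2100
Strategy B: R₀ = 0.76×0 + 0.59×0 + 0.48×7 + 0.30×27 = 11.4600
Highest R₀: strategy A with 45.2100.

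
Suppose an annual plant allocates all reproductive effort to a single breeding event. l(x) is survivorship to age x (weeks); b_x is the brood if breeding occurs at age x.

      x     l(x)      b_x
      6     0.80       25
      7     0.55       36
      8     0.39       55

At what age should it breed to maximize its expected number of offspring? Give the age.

8

Expected offspring if breeding at age x = l(x) × b_x:
  age 6: 0.80 × 25 = 20.000
  age 7: 0.55 × 36 = 19.800
  age 8: 0.39 × 55 = 21.450
Maximum at age 8 (21.450).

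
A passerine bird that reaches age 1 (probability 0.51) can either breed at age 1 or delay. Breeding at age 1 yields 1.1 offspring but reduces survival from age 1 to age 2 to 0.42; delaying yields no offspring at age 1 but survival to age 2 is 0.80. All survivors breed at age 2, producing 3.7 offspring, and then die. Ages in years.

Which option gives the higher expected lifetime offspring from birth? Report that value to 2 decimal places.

breed at age 1: R₀ = 0.51 × (1.1 + 0.42 × 3.7) = 0.51 × 2.6540 = 1.3535
delay to age 2: R₀ = 0.51 × (0.80 × 3.7) = 0.51 × 2.9600 = 1.5096
Higher: delay to age 2 (1.5096).

1.51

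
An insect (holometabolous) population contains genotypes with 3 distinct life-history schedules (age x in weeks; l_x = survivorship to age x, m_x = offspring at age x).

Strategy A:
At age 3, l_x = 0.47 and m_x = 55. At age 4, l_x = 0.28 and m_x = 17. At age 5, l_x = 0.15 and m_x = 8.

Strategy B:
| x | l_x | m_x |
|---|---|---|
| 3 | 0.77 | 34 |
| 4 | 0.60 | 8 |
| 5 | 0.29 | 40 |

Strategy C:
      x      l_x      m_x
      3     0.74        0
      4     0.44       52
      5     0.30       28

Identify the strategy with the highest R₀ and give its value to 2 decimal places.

Strategy A: R₀ = 0.47×55 + 0.28×17 + 0.15×8 = 31.8100
Strategy B: R₀ = 0.77×34 + 0.60×8 + 0.29×40 = 42.5800
Strategy C: R₀ = 0.74×0 + 0.44×52 + 0.30×28 = 31.2800
Highest R₀: strategy B with 42.5800.

42.58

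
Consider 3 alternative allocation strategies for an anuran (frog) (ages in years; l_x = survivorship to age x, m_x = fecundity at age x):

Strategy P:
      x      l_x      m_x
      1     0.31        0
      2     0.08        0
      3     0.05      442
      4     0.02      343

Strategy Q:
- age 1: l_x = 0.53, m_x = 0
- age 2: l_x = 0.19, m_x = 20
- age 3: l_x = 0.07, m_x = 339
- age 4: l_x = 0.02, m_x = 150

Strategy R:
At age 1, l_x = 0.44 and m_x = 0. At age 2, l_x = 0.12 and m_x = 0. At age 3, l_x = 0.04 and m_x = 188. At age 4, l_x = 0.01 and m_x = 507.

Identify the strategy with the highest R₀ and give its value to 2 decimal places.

Strategy P: R₀ = 0.31×0 + 0.08×0 + 0.05×442 + 0.02×343 = 28.9600
Strategy Q: R₀ = 0.53×0 + 0.19×20 + 0.07×339 + 0.02×150 = 30.5300
Strategy R: R₀ = 0.44×0 + 0.12×0 + 0.04×188 + 0.01×507 = 12.5900
Highest R₀: strategy Q with 30.5300.

30.53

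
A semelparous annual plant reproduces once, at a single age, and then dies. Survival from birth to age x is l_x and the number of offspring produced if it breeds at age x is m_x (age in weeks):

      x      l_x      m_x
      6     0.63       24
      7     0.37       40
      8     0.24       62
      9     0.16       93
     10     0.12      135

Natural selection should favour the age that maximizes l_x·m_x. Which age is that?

Expected offspring if breeding at age x = l_x × m_x:
  age 6: 0.63 × 24 = 15.120
  age 7: 0.37 × 40 = 14.800
  age 8: 0.24 × 62 = 14.880
  age 9: 0.16 × 93 = 14.880
  age 10: 0.12 × 135 = 16.200
Maximum at age 10 (16.200).

10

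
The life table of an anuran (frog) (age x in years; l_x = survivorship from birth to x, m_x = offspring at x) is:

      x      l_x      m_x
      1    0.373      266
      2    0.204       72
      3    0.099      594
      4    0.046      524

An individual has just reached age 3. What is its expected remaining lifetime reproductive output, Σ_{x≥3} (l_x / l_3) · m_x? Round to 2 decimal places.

l_3 = 0.099. Conditional survival from age 3 to x is l_x / l_3.
  x=3: (0.099/0.099) × 594 = 594.0000
  x=4: (0.046/0.099) × 524 = 243.4747
Sum = 594.0000 + 243.4747 = 837.4747

837.47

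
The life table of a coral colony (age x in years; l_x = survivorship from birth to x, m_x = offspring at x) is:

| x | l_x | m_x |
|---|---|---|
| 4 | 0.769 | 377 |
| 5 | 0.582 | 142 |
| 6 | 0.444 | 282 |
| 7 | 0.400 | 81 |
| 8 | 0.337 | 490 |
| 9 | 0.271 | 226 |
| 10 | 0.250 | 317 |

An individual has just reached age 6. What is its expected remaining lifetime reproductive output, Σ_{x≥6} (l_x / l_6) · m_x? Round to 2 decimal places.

1043.32

l_6 = 0.444. Conditional survival from age 6 to x is l_x / l_6.
  x=6: (0.444/0.444) × 282 = 282.0000
  x=7: (0.400/0.444) × 81 = 72.9730
  x=8: (0.337/0.444) × 490 = 371.9144
  x=9: (0.271/0.444) × 226 = 137.9414
  x=10: (0.250/0.444) × 317 = 178.4910
Sum = 282.0000 + 72.9730 + 371.9144 + 137.9414 + 178.4910 = 1043.3198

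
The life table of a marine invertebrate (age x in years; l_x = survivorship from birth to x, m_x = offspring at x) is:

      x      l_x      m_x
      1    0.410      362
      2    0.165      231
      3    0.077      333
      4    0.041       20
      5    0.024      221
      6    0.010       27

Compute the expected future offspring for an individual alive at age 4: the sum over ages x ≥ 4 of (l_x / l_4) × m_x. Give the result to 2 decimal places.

l_4 = 0.041. Conditional survival from age 4 to x is l_x / l_4.
  x=4: (0.041/0.041) × 20 = 20.0000
  x=5: (0.024/0.041) × 221 = 129.3659
  x=6: (0.010/0.041) × 27 = 6.5854
Sum = 20.0000 + 129.3659 + 6.5854 = 155.9512

155.95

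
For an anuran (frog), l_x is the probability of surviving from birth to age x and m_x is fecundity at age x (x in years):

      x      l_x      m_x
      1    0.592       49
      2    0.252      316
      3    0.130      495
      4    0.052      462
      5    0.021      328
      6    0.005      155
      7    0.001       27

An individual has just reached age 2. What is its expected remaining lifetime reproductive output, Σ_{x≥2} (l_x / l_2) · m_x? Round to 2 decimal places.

697.21

l_2 = 0.252. Conditional survival from age 2 to x is l_x / l_2.
  x=2: (0.252/0.252) × 316 = 316.0000
  x=3: (0.130/0.252) × 495 = 255.3571
  x=4: (0.052/0.252) × 462 = 95.3333
  x=5: (0.021/0.252) × 328 = 27.3333
  x=6: (0.005/0.252) × 155 = 3.0754
  x=7: (0.001/0.252) × 27 = 0.1071
Sum = 316.0000 + 255.3571 + 95.3333 + 27.3333 + 3.0754 + 0.1071 = 697.2063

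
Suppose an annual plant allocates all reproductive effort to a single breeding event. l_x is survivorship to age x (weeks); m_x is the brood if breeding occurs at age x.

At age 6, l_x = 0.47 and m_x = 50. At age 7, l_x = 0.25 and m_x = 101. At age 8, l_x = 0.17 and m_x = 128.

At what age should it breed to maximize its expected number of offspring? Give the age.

7

Expected offspring if breeding at age x = l_x × m_x:
  age 6: 0.47 × 50 = 23.500
  age 7: 0.25 × 101 = 25.250
  age 8: 0.17 × 128 = 21.760
Maximum at age 7 (25.250).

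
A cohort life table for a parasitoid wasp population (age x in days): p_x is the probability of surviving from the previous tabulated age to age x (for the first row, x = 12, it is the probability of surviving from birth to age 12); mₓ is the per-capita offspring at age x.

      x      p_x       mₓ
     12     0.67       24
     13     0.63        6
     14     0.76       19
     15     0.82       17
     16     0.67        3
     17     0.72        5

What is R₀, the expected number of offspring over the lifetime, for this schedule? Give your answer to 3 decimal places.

30.343

Survivorship from birth: l_x = p_12·p_13·…·p_x.
  l_12 = 0.67000
  l_13 = 0.42210
  l_14 = 0.32080
  l_15 = 0.26305
  l_16 = 0.17625
  l_17 = 0.12690
R₀ = Σ l_x mₓ:
  age 12: 0.67000 × 24 = 16.0800
  age 13: 0.42210 × 6 = 2.5326
  age 14: 0.32080 × 19 = 6.0952
  age 15: 0.26305 × 17 = 4.4718
  age 16: 0.17625 × 3 = 0.5287
  age 17: 0.12690 × 5 = 0.6345
R₀ = 16.0800 + 2.5326 + 6.0952 + 4.4718 + 0.5287 + 0.6345 = 30.3429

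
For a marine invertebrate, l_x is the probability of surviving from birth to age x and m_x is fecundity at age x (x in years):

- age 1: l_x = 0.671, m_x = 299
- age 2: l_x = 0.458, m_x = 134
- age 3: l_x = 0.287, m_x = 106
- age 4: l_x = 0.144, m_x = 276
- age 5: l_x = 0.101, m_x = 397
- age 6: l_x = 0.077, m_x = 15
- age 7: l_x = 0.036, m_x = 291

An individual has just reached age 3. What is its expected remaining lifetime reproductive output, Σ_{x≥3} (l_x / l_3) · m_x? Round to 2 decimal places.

424.72

l_3 = 0.287. Conditional survival from age 3 to x is l_x / l_3.
  x=3: (0.287/0.287) × 106 = 106.0000
  x=4: (0.144/0.287) × 276 = 138.4808
  x=5: (0.101/0.287) × 397 = 139.7108
  x=6: (0.077/0.287) × 15 = 4.0244
  x=7: (0.036/0.287) × 291 = 36.5017
Sum = 106.0000 + 138.4808 + 139.7108 + 4.0244 + 36.5017 = 424.7178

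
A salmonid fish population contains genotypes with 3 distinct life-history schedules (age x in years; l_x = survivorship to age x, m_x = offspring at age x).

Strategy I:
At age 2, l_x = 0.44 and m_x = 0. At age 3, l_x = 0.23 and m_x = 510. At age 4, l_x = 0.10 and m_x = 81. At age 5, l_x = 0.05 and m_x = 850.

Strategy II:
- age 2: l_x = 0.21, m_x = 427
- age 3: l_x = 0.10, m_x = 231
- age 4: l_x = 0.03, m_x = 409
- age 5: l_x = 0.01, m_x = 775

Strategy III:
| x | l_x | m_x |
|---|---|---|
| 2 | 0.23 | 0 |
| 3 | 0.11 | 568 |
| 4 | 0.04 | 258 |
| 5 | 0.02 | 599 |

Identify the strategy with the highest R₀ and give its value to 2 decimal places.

Strategy I: R₀ = 0.44×0 + 0.23×510 + 0.10×81 + 0.05×850 = 167.9000
Strategy II: R₀ = 0.21×427 + 0.10×231 + 0.03×409 + 0.01×775 = 132.7900
Strategy III: R₀ = 0.23×0 + 0.11×568 + 0.04×258 + 0.02×599 = 84.7800
Highest R₀: strategy I with 167.9000.

167.90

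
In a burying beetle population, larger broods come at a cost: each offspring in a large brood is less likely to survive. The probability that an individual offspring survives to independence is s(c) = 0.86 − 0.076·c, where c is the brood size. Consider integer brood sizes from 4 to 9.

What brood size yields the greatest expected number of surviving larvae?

6

Expected surviving larvae = c × s(c):
  c=4: 4 × 0.556 = 2.224
  c=5: 5 × 0.480 = 2.400
  c=6: 6 × 0.404 = 2.424
  c=7: 7 × 0.328 = 2.296
  c=8: 8 × 0.252 = 2.016
  c=9: 9 × 0.176 = 1.584
Maximum at c = 6 (2.424 surviving larvae).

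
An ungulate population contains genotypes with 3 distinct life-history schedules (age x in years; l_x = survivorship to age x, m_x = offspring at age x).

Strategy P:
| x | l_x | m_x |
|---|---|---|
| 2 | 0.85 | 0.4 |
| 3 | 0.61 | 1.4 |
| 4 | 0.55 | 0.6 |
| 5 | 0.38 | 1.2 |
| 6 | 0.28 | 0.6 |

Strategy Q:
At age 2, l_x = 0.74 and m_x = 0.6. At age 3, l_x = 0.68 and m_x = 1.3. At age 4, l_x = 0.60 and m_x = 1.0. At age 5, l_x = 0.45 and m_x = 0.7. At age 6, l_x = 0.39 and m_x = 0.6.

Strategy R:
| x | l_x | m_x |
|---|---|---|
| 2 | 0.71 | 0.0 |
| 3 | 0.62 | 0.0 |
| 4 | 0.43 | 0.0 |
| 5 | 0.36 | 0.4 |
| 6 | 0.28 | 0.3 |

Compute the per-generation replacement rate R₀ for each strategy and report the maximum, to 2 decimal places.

2.48

Strategy P: R₀ = 0.85×0.4 + 0.61×1.4 + 0.55×0.6 + 0.38×1.2 + 0.28×0.6 = 2.1480
Strategy Q: R₀ = 0.74×0.6 + 0.68×1.3 + 0.60×1.0 + 0.45×0.7 + 0.39×0.6 = 2.4770
Strategy R: R₀ = 0.71×0.0 + 0.62×0.0 + 0.43×0.0 + 0.36×0.4 + 0.28×0.3 = 0.2280
Highest R₀: strategy Q with 2.4770.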